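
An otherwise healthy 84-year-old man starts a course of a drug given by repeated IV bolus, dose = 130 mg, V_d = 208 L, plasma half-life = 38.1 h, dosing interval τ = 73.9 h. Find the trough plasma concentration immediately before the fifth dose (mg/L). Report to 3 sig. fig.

C₀ per dose = Dose / Vd = 130 / 208 = 0.6250 mg/L
k = ln2 / t½ = 0.693147 / 38.1 = 0.01819 h⁻¹
Fraction remaining after one interval: r = e^(−kτ) = e^(−0.01819 × 73.9) = 0.2607
Before dose 5, 4 doses have been given (aged 1τ, 2τ, 3τ, 4τ).
C_trough = C₀ × (r + r² + … + r^4) = C₀ × r(1−r^4)/(1−r)
        = 0.6250 × 0.2607 × (1 − 0.004619) / (1 − 0.2607) = 0.2194 mg/L

0.219 mg/L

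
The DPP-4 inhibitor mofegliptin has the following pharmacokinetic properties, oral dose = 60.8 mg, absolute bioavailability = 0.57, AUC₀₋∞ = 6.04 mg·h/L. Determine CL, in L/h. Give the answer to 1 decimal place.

CL = F·Dose / AUC = 0.57 × 60.8 / 6.04 = 5.738 L/h

5.7 L/h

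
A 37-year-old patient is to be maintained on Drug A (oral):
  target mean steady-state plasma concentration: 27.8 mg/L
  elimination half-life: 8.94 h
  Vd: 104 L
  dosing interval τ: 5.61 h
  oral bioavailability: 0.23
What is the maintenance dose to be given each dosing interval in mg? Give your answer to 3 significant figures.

5470 mg

k = ln2 / t½ = 0.693147 / 8.94 = 0.07753 h⁻¹
CL = k × Vd = 0.07753 × 104 = 8.063 L/h
At steady state, F × (Dose/τ) = Css × CL.
Dose = Css × CL × τ / F = 27.8 × 8.063 × 5.61 / 0.23 = 5467 mg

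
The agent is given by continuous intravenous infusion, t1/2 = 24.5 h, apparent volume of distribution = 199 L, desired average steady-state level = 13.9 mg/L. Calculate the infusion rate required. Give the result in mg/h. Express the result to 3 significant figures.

78.3 mg/h

k = ln2 / t½ = 0.693147 / 24.5 = 0.02829 h⁻¹
CL = k × Vd = 0.02829 × 199 = 5.630 L/h
At steady state, infusion rate R₀ = Css × CL = 13.9 × 5.630 = 78.26 mg/h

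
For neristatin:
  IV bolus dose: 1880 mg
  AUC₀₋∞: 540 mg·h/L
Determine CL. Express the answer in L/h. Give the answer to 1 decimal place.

3.5 L/h

CL = Dose / AUC = 1880 / 540 = 3.481 L/h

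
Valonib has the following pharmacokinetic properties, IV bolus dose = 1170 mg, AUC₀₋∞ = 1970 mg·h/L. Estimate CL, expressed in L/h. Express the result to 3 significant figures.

0.594 L/h

CL = Dose / AUC = 1170 / 1970 = 0.5939 L/h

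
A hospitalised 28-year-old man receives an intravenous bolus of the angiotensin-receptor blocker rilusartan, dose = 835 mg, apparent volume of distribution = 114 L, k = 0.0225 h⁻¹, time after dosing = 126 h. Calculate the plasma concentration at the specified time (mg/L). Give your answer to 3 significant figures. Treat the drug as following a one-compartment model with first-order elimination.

0.430 mg/L

C₀ = Dose / Vd = 835.0 / 114 = 7.325 mg/L
C = C₀ · e^(−k·t) = 7.325 × e^(−0.02250 × 126)
  = 7.325 × 0.05872 = 0.4301 mg/L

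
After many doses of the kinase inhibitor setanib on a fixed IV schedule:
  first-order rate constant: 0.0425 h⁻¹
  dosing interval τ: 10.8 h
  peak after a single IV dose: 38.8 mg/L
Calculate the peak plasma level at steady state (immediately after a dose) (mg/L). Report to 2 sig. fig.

e^(−kτ) = e^(−0.04250 × 10.8) = 0.6319
Accumulation ratio R = 1 / (1 − e^(−kτ)) = 1 / (1 − 0.6319) = 2.717
Steady-state peak = C₀ × R = 38.8 × 2.717 = 105.4 mg/L

110 mg/L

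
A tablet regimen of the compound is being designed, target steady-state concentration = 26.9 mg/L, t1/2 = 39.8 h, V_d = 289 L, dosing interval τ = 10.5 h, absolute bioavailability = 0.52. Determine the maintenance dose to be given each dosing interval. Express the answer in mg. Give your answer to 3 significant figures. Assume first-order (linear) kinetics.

k = ln2 / t½ = 0.693147 / 39.8 = 0.01742 h⁻¹
CL = k × Vd = 0.01742 × 289 = 5.034 L/h
At steady state, F × (Dose/τ) = Css × CL.
Dose = Css × CL × τ / F = 26.9 × 5.034 × 10.5 / 0.52 = 2734 mg

2730 mg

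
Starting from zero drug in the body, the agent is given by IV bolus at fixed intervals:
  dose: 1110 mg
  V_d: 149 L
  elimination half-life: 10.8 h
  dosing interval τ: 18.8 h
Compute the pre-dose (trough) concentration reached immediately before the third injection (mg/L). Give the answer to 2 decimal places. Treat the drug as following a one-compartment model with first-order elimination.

C₀ per dose = Dose / Vd = 1110 / 149 = 7.450 mg/L
k = ln2 / t½ = 0.693147 / 10.8 = 0.06418 h⁻¹
Fraction remaining after one interval: r = e^(−kτ) = e^(−0.06418 × 18.8) = 0.2992
Before dose 3, 2 doses have been given (aged 1τ, 2τ).
C_trough = C₀ × (r + r²) = 7.450 × (0.2992 + 0.08952) = 2.896 mg/L

2.90 mg/L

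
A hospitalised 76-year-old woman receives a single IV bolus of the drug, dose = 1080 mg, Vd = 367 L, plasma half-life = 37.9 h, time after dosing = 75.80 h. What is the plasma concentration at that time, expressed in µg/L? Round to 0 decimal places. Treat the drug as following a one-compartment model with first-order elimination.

736 µg/L

C₀ = Dose / Vd = 1080 / 367 = 2.943 mg/L
k = ln2 / t½ = 0.693147 / 37.9 = 0.01829 h⁻¹
t / t½ = 75.80 / 37.9 = 2 half-lives
C = C₀ × (1/2)^2 = 2.943 × 0.2500 = 0.7358 mg/L
Convert: 0.7358 mg/L × 1000 = 735.8 µg/L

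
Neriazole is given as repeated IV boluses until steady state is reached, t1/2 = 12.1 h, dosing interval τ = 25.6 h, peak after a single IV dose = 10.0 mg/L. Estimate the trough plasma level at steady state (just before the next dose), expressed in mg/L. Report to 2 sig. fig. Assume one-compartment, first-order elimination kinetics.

k = ln2 / t½ = 0.693147 / 12.1 = 0.05728 h⁻¹
e^(−kτ) = e^(−0.05728 × 25.6) = 0.2308
Accumulation ratio R = 1 / (1 − e^(−kτ)) = 1 / (1 − 0.2308) = 1.300
Steady-state trough = C₀ × R × e^(−kτ) = 10.0 × 1.300 × 0.2308 = 3.000 mg/L

3.0 mg/L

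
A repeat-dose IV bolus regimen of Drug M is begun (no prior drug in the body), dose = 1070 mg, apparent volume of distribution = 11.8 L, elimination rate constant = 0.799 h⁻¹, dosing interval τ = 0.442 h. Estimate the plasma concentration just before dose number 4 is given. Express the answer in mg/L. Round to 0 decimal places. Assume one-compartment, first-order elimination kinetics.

C₀ per dose = Dose / Vd = 1070 / 11.8 = 90.68 mg/L
Fraction remaining after one interval: r = e^(−kτ) = e^(−0.7990 × 0.442) = 0.7025
Before dose 4, 3 doses have been given (aged 1τ, 2τ, 3τ).
C_trough = C₀ × (r + r² + … + r^3) = C₀ × r(1−r^3)/(1−r)
        = 90.68 × 0.7025 × (1 − 0.3467) / (1 − 0.7025) = 139.9 mg/L

140 mg/L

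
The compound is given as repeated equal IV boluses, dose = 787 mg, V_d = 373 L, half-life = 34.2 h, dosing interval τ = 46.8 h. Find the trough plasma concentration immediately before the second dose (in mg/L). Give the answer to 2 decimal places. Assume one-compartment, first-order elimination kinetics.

0.82 mg/L

C₀ per dose = Dose / Vd = 787 / 373 = 2.110 mg/L
k = ln2 / t½ = 0.693147 / 34.2 = 0.02027 h⁻¹
Fraction remaining after one interval: r = e^(−kτ) = e^(−0.02027 × 46.8) = 0.3873
Before dose 2, 1 dose has been given (aged 1τ).
C_trough = C₀ × r = 2.110 × 0.3873 = 0.8172 mg/L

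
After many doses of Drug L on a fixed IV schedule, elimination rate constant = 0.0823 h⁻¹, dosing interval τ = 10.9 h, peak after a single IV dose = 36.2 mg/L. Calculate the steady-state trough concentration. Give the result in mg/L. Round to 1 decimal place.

e^(−kτ) = e^(−0.08230 × 10.9) = 0.4078
Accumulation ratio R = 1 / (1 − e^(−kτ)) = 1 / (1 − 0.4078) = 1.689
Steady-state trough = C₀ × R × e^(−kτ) = 36.2 × 1.689 × 0.4078 = 24.93 mg/L

24.9 mg/L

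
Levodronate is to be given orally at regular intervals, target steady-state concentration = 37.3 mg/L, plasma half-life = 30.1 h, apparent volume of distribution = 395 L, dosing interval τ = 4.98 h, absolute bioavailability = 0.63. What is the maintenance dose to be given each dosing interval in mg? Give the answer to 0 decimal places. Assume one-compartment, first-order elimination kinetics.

k = ln2 / t½ = 0.693147 / 30.1 = 0.02303 h⁻¹
CL = k × Vd = 0.02303 × 395 = 9.097 L/h
At steady state, F × (Dose/τ) = Css × CL.
Dose = Css × CL × τ / F = 37.3 × 9.097 × 4.98 / 0.63 = 2682 mg

2682 mg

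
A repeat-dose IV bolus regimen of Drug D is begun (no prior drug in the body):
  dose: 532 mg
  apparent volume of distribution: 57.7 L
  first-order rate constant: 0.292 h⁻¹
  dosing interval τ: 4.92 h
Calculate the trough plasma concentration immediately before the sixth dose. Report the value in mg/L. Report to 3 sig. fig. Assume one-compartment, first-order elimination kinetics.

C₀ per dose = Dose / Vd = 532 / 57.7 = 9.220 mg/L
Fraction remaining after one interval: r = e^(−kτ) = e^(−0.2920 × 4.92) = 0.2377
Before dose 6, 5 doses have been given (aged 1τ, 2τ, 3τ, 4τ, 5τ).
C_trough = C₀ × (r + r² + … + r^5) = C₀ × r(1−r^5)/(1−r)
        = 9.220 × 0.2377 × (1 − 0.0007588) / (1 − 0.2377) = 2.873 mg/L

2.87 mg/L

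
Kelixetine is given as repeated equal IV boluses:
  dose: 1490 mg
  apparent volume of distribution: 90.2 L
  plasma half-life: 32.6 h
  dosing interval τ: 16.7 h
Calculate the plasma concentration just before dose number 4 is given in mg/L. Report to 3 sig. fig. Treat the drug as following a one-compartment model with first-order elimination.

C₀ per dose = Dose / Vd = 1490 / 90.2 = 16.52 mg/L
k = ln2 / t½ = 0.693147 / 32.6 = 0.02126 h⁻¹
Fraction remaining after one interval: r = e^(−kτ) = e^(−0.02126 × 16.7) = 0.7011
Before dose 4, 3 doses have been given (aged 1τ, 2τ, 3τ).
C_trough = C₀ × (r + r² + … + r^3) = C₀ × r(1−r^3)/(1−r)
        = 16.52 × 0.7011 × (1 − 0.3446) / (1 − 0.7011) = 25.40 mg/L

25.4 mg/L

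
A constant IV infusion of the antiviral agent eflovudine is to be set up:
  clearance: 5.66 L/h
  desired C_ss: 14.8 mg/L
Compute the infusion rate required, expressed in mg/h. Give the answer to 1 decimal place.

83.8 mg/h

At steady state, infusion rate R₀ = Css × CL = 14.8 × 5.660 = 83.77 mg/h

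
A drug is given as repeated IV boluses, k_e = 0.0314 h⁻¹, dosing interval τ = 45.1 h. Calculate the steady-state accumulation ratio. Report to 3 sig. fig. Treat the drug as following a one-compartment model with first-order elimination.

1.32

e^(−kτ) = e^(−0.03140 × 45.1) = 0.2426
Accumulation ratio R = 1 / (1 − e^(−kτ)) = 1 / (1 − 0.2426) = 1.320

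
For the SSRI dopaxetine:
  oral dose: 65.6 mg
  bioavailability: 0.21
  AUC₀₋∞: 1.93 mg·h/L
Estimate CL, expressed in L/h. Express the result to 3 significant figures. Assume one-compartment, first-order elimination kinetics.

7.14 L/h

CL = F·Dose / AUC = 0.21 × 65.6 / 1.93 = 7.138 L/h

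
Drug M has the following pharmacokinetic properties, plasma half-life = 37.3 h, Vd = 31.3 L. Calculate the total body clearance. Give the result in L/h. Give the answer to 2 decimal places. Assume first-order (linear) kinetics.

k = ln2 / t½ = 0.693147 / 37.3 = 0.01858 h⁻¹
CL = k × Vd = 0.01858 × 31.3 = 0.5816 L/h

0.58 L/h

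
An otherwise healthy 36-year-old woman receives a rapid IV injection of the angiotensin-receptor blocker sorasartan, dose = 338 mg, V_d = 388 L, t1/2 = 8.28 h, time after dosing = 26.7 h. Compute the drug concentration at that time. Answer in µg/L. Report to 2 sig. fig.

C₀ = Dose / Vd = 338.0 / 388 = 0.8711 mg/L
k = ln2 / t½ = 0.693147 / 8.28 = 0.08371 h⁻¹
C = C₀ · e^(−k·t) = 0.8711 × e^(−0.08371 × 26.7)
  = 0.8711 × 0.1070 = 0.09321 mg/L
Convert: 0.09321 mg/L × 1000 = 93.21 µg/L

93 µg/L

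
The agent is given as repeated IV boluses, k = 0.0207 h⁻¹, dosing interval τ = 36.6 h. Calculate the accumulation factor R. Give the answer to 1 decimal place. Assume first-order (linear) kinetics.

1.9

e^(−kτ) = e^(−0.02070 × 36.6) = 0.4688
Accumulation ratio R = 1 / (1 − e^(−kτ)) = 1 / (1 − 0.4688) = 1.883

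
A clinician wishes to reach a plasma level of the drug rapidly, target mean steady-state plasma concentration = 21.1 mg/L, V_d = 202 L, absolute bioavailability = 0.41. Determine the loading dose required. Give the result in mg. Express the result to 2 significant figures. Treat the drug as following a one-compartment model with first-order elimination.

10000 mg

LD = Css × Vd / F = 21.1 × 202 / 0.41 = 10400 mg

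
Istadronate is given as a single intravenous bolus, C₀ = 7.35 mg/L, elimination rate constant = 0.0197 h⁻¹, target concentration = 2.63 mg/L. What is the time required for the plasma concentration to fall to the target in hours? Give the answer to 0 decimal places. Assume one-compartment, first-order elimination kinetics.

t = ln(C₀ / C) / k = ln(7.350 / 2.63) / 0.01970
  = ln(2.795) / 0.01970 = 1.028 / 0.01970 = 52.18 h

52 h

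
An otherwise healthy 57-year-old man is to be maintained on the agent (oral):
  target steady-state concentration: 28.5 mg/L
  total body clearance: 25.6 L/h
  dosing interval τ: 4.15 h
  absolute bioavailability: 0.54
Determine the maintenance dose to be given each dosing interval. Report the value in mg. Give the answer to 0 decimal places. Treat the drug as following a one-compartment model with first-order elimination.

At steady state, F × (Dose/τ) = Css × CL.
Dose = Css × CL × τ / F = 28.5 × 25.60 × 4.15 / 0.54 = 5607 mg

5607 mg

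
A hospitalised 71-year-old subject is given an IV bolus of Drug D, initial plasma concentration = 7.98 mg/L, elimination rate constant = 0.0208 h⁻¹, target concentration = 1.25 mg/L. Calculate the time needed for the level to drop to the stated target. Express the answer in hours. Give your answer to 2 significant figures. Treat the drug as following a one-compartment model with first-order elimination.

89 h

t = ln(C₀ / C) / k = ln(7.980 / 1.25) / 0.02080
  = ln(6.384) / 0.02080 = 1.854 / 0.02080 = 89.13 h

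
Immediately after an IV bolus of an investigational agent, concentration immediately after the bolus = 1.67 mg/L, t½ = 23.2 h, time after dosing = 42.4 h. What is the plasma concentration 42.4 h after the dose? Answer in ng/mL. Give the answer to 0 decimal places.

k = ln2 / t½ = 0.693147 / 23.2 = 0.02988 h⁻¹
C = C₀ · e^(−k·t) = 1.670 × e^(−0.02988 × 42.4)
  = 1.670 × 0.2817 = 0.4704 mg/L
Convert: 0.4704 mg/L × 1000 = 470.4 ng/mL

470 ng/mL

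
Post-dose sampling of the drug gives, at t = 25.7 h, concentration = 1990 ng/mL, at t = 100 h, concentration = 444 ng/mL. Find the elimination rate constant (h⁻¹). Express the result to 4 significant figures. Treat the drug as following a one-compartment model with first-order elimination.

0.02019 h⁻¹

k = ln(C₁/C₂) / (t₂ − t₁) = ln(1990/444) / (100 − 25.7)
  = 1.500 / 74.30 = 0.02019 h⁻¹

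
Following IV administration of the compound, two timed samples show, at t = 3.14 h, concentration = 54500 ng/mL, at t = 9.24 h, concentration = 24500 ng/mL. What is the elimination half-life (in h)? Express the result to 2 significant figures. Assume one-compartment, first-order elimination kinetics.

5.3 h

k = ln(C₁/C₂) / (t₂ − t₁) = ln(54500/24500) / (9.24 − 3.14)
  = 0.7995 / 6.100 = 0.1311 h⁻¹
t½ = ln2 / k = 0.693147 / 0.1311 = 5.287 h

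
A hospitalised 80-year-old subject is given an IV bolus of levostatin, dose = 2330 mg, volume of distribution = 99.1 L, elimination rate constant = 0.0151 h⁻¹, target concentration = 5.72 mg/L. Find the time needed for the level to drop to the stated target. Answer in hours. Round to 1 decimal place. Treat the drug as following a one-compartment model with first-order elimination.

93.6 h

C₀ = Dose / Vd = 2330 / 99.1 = 23.51 mg/L
t = ln(C₀ / C) / k = ln(23.51 / 5.72) / 0.01510
  = ln(4.110) / 0.01510 = 1.413 / 0.01510 = 93.58 h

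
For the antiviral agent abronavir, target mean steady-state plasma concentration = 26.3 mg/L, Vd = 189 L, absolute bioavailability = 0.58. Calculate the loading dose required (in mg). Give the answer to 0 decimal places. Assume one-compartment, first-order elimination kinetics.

8570 mg

LD = Css × Vd / F = 26.3 × 189 / 0.58 = 8570 mg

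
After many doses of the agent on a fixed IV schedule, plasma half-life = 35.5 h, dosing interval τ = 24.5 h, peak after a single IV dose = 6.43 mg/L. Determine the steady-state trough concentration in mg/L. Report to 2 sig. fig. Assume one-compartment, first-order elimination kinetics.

k = ln2 / t½ = 0.693147 / 35.5 = 0.01953 h⁻¹
e^(−kτ) = e^(−0.01953 × 24.5) = 0.6197
Accumulation ratio R = 1 / (1 − e^(−kτ)) = 1 / (1 − 0.6197) = 2.630
Steady-state trough = C₀ × R × e^(−kτ) = 6.43 × 2.630 × 0.6197 = 10.48 mg/L

10 mg/L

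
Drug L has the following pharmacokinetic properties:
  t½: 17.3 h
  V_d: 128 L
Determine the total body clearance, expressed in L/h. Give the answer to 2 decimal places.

k = ln2 / t½ = 0.693147 / 17.3 = 0.04007 h⁻¹
CL = k × Vd = 0.04007 × 128 = 5.129 L/h

5.13 L/h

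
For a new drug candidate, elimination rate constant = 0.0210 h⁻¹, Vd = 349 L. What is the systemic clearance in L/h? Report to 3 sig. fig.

7.33 L/h

CL = k × Vd = 0.0210 × 349 = 7.329 L/h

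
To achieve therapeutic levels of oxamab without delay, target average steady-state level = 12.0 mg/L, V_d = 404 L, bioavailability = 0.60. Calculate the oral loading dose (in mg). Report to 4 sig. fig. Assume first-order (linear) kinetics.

8080 mg

LD = Css × Vd / F = 12.0 × 404 / 0.60 = 8080 mg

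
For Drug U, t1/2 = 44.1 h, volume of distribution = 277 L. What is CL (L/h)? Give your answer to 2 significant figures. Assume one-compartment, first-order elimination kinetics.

k = ln2 / t½ = 0.693147 / 44.1 = 0.01572 h⁻¹
CL = k × Vd = 0.01572 × 277 = 4.354 L/h

4.4 L/h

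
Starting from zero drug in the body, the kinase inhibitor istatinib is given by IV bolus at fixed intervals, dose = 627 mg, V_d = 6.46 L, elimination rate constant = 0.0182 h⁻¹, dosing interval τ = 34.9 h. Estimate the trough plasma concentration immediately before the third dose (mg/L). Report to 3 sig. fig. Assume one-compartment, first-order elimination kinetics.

78.7 mg/L

C₀ per dose = Dose / Vd = 627 / 6.46 = 97.06 mg/L
Fraction remaining after one interval: r = e^(−kτ) = e^(−0.01820 × 34.9) = 0.5298
Before dose 3, 2 doses have been given (aged 1τ, 2τ).
C_trough = C₀ × (r + r²) = 97.06 × (0.5298 + 0.2807) = 78.67 mg/L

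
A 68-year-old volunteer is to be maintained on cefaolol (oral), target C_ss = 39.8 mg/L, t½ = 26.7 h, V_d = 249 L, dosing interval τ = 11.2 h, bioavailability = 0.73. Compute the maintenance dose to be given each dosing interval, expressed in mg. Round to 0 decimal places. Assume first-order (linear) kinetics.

k = ln2 / t½ = 0.693147 / 26.7 = 0.02596 h⁻¹
CL = k × Vd = 0.02596 × 249 = 6.464 L/h
At steady state, F × (Dose/τ) = Css × CL.
Dose = Css × CL × τ / F = 39.8 × 6.464 × 11.2 / 0.73 = 3947 mg

3947 mg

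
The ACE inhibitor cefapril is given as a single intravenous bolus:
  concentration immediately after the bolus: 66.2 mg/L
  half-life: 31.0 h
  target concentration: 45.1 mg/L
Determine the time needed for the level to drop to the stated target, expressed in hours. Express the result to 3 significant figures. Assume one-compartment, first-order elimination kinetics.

k = ln2 / t½ = 0.693147 / 31.0 = 0.02236 h⁻¹
t = ln(C₀ / C) / k = ln(66.20 / 45.1) / 0.02236
  = ln(1.468) / 0.02236 = 0.3839 / 0.02236 = 17.17 h

17.2 h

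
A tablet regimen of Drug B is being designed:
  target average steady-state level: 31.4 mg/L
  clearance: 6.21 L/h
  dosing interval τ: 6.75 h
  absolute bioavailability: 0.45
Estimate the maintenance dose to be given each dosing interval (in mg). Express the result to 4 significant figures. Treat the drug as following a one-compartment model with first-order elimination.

2925 mg

At steady state, F × (Dose/τ) = Css × CL.
Dose = Css × CL × τ / F = 31.4 × 6.210 × 6.75 / 0.45 = 2925 mg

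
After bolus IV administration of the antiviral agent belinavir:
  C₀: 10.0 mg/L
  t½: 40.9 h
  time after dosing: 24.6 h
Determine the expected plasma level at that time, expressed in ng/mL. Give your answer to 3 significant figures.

k = ln2 / t½ = 0.693147 / 40.9 = 0.01695 h⁻¹
C = C₀ · e^(−k·t) = 10.00 × e^(−0.01695 × 24.6)
  = 10.00 × 0.6590 = 6.590 mg/L
Convert: 6.590 mg/L × 1000 = 6590 ng/mL

6590 ng/mL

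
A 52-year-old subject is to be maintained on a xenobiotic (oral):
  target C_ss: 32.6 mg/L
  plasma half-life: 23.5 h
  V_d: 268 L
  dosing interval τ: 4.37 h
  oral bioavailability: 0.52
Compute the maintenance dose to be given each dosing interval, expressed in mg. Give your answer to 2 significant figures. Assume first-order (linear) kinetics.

k = ln2 / t½ = 0.693147 / 23.5 = 0.02950 h⁻¹
CL = k × Vd = 0.02950 × 268 = 7.906 L/h
At steady state, F × (Dose/τ) = Css × CL.
Dose = Css × CL × τ / F = 32.6 × 7.906 × 4.37 / 0.52 = 2166 mg

2200 mg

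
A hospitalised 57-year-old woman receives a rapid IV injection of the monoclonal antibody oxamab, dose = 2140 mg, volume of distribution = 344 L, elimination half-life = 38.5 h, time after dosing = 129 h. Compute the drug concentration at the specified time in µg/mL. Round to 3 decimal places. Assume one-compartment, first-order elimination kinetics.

C₀ = Dose / Vd = 2140 / 344 = 6.221 mg/L
k = ln2 / t½ = 0.693147 / 38.5 = 0.01800 h⁻¹
C = C₀ · e^(−k·t) = 6.221 × e^(−0.01800 × 129)
  = 6.221 × 0.09808 = 0.6102 mg/L
(0.6102 mg/L = 0.6102 µg/mL)

0.610 µg/mL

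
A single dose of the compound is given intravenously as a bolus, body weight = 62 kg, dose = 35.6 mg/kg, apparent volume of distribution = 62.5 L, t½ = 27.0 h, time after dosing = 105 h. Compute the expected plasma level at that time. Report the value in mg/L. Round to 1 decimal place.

2.4 mg/L

Total dose = 35.6 × 62 = 2207 mg
C₀ = Dose / Vd = 2207 / 62.5 = 35.31 mg/L
k = ln2 / t½ = 0.693147 / 27.0 = 0.02567 h⁻¹
C = C₀ · e^(−k·t) = 35.31 × e^(−0.02567 × 105)
  = 35.31 × 0.06752 = 2.384 mg/L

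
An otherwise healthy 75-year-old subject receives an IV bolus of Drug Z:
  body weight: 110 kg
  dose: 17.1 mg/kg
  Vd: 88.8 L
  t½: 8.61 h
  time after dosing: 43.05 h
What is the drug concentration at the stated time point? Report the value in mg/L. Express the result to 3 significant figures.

Total dose = 17.1 × 110 = 1881 mg
C₀ = Dose / Vd = 1881 / 88.8 = 21.18 mg/L
k = ln2 / t½ = 0.693147 / 8.61 = 0.08050 h⁻¹
t / t½ = 43.05 / 8.61 = 5 half-lives
C = C₀ × (1/2)^5 = 21.18 × 0.03125 = 0.6619 mg/L

0.662 mg/L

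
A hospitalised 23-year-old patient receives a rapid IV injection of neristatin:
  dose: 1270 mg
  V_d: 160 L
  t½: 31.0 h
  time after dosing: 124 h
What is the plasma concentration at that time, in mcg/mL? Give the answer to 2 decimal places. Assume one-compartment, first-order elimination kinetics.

0.50 mcg/mL

C₀ = Dose / Vd = 1270 / 160 = 7.938 mg/L
k = ln2 / t½ = 0.693147 / 31.0 = 0.02236 h⁻¹
C = C₀ · e^(−k·t) = 7.938 × e^(−0.02236 × 124)
  = 7.938 × 0.06250 = 0.4961 mg/L
(0.4961 mg/L = 0.4961 mcg/mL)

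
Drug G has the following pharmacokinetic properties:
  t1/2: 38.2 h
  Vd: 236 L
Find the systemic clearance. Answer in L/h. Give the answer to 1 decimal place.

k = ln2 / t½ = 0.693147 / 38.2 = 0.01815 h⁻¹
CL = k × Vd = 0.01815 × 236 = 4.283 L/h

4.3 L/h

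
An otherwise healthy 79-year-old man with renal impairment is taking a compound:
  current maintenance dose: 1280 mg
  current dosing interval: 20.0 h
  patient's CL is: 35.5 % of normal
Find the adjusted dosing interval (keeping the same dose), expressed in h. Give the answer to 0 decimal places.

56 h

To keep the same average steady-state level, dosing rate must scale with clearance.
CL ratio = 35.5 / 100 = 0.3550
New interval (same dose) = 20.0 / 0.3550 = 56.34 h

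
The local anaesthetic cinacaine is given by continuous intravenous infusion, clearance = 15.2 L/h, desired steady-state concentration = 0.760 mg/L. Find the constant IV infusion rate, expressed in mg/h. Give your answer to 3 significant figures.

11.6 mg/h

At steady state, infusion rate R₀ = Css × CL = 0.760 × 15.20 = 11.55 mg/h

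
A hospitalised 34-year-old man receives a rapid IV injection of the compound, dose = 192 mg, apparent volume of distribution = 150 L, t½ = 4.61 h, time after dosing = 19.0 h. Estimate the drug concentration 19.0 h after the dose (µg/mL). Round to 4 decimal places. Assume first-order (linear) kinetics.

C₀ = Dose / Vd = 192.0 / 150 = 1.280 mg/L
k = ln2 / t½ = 0.693147 / 4.61 = 0.1504 h⁻¹
C = C₀ · e^(−k·t) = 1.280 × e^(−0.1504 × 19.0)
  = 1.280 × 0.05741 = 0.07348 mg/L
(0.07348 mg/L = 0.07348 µg/mL)

0.0735 µg/mL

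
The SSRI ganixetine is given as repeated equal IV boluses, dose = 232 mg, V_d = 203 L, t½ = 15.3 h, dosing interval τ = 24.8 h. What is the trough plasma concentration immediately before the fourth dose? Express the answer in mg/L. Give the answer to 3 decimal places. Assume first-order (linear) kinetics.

0.532 mg/L

C₀ per dose = Dose / Vd = 232 / 203 = 1.143 mg/L
k = ln2 / t½ = 0.693147 / 15.3 = 0.04530 h⁻¹
Fraction remaining after one interval: r = e^(−kτ) = e^(−0.04530 × 24.8) = 0.3252
Before dose 4, 3 doses have been given (aged 1τ, 2τ, 3τ).
C_trough = C₀ × (r + r² + … + r^3) = C₀ × r(1−r^3)/(1−r)
        = 1.143 × 0.3252 × (1 − 0.03439) / (1 − 0.3252) = 0.5319 mg/L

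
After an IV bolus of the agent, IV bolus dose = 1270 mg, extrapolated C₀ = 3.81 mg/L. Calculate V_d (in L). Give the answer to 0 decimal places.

333 L

Vd = Dose / C₀ = 1270 / 3.81 = 333.3 L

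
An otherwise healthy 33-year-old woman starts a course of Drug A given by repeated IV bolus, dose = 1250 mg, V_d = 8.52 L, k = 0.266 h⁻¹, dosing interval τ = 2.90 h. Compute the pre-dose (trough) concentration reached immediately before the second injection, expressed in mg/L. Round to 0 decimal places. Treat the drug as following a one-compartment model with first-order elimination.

68 mg/L

C₀ per dose = Dose / Vd = 1250 / 8.52 = 146.7 mg/L
Fraction remaining after one interval: r = e^(−kτ) = e^(−0.2660 × 2.90) = 0.4624
Before dose 2, 1 dose has been given (aged 1τ).
C_trough = C₀ × r = 146.7 × 0.4624 = 67.83 mg/L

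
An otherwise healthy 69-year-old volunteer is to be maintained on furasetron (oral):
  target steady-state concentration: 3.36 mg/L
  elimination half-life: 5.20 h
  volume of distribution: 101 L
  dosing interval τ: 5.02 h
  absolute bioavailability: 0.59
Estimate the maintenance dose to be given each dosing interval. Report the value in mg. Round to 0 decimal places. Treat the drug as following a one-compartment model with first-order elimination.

k = ln2 / t½ = 0.693147 / 5.20 = 0.1333 h⁻¹
CL = k × Vd = 0.1333 × 101 = 13.46 L/h
At steady state, F × (Dose/τ) = Css × CL.
Dose = Css × CL × τ / F = 3.36 × 13.46 × 5.02 / 0.59 = 384.8 mg

385 mg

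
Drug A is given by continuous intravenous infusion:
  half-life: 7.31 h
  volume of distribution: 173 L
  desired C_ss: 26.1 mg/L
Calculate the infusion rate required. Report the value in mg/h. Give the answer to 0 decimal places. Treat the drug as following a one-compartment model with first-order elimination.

k = ln2 / t½ = 0.693147 / 7.31 = 0.09482 h⁻¹
CL = k × Vd = 0.09482 × 173 = 16.40 L/h
At steady state, infusion rate R₀ = Css × CL = 26.1 × 16.40 = 428.0 mg/h

428 mg/h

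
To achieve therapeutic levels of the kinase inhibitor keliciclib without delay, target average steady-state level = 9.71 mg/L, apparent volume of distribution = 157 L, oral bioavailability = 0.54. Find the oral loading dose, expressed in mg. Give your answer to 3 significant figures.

2820 mg

LD = Css × Vd / F = 9.71 × 157 / 0.54 = 2823 mg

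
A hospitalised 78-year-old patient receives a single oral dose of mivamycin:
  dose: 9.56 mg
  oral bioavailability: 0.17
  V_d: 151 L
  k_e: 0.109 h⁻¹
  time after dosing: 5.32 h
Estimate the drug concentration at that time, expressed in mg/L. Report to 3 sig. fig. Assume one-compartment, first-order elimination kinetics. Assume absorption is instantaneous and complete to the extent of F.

Amount reaching circulation = F × Dose = 0.17 × 9.560 = 1.625 mg
C₀ = F·Dose / Vd = 1.625 / 151 = 0.01076 mg/L
C = C₀ · e^(−k·t) = 0.01076 × e^(−0.1090 × 5.32)
  = 0.01076 × 0.5600 = 0.006026 mg/L

0.00603 mg/L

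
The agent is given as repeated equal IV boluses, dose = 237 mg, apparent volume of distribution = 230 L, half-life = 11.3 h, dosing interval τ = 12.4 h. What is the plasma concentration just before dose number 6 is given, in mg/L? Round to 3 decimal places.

C₀ per dose = Dose / Vd = 237 / 230 = 1.030 mg/L
k = ln2 / t½ = 0.693147 / 11.3 = 0.06134 h⁻¹
Fraction remaining after one interval: r = e^(−kτ) = e^(−0.06134 × 12.4) = 0.4674
Before dose 6, 5 doses have been given (aged 1τ, 2τ, 3τ, 4τ, 5τ).
C_trough = C₀ × (r + r² + … + r^5) = C₀ × r(1−r^5)/(1−r)
        = 1.030 × 0.4674 × (1 − 0.02231) / (1 − 0.4674) = 0.8837 mg/L

0.884 mg/L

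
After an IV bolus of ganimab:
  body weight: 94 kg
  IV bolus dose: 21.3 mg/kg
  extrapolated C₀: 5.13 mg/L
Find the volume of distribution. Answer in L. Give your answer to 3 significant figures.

Dose = 21.3 × 94 = 2002 mg
Vd = Dose / C₀ = 2002 / 5.13 = 390.3 L

390 L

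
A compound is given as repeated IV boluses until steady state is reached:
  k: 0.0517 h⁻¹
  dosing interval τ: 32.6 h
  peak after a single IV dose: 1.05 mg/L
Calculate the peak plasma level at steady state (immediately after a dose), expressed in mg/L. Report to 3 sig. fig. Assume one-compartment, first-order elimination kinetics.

1.29 mg/L

e^(−kτ) = e^(−0.05170 × 32.6) = 0.1854
Accumulation ratio R = 1 / (1 − e^(−kτ)) = 1 / (1 − 0.1854) = 1.228
Steady-state peak = C₀ × R = 1.05 × 1.228 = 1.289 mg/L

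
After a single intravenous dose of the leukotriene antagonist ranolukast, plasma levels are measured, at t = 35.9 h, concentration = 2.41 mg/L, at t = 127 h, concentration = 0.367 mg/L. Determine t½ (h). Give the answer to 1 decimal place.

k = ln(C₁/C₂) / (t₂ − t₁) = ln(2.41/0.367) / (127 − 35.9)
  = 1.882 / 91.10 = 0.02066 h⁻¹
t½ = ln2 / k = 0.693147 / 0.02066 = 33.55 h

33.6 h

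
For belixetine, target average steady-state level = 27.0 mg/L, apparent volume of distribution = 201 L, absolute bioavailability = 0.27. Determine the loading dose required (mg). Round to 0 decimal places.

20100 mg

LD = Css × Vd / F = 27.0 × 201 / 0.27 = 20100 mg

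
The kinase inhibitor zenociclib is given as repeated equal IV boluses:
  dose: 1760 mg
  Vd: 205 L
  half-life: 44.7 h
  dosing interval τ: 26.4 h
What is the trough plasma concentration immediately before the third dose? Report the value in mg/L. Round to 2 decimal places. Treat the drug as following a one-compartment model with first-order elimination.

9.49 mg/L

C₀ per dose = Dose / Vd = 1760 / 205 = 8.585 mg/L
k = ln2 / t½ = 0.693147 / 44.7 = 0.01551 h⁻¹
Fraction remaining after one interval: r = e^(−kτ) = e^(−0.01551 × 26.4) = 0.6640
Before dose 3, 2 doses have been given (aged 1τ, 2τ).
C_trough = C₀ × (r + r²) = 8.585 × (0.6640 + 0.4409) = 9.486 mg/L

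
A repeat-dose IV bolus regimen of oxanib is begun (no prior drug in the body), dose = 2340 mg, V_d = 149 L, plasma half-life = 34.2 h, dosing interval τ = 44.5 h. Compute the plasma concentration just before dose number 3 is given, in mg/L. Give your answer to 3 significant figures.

8.96 mg/L

C₀ per dose = Dose / Vd = 2340 / 149 = 15.70 mg/L
k = ln2 / t½ = 0.693147 / 34.2 = 0.02027 h⁻¹
Fraction remaining after one interval: r = e^(−kτ) = e^(−0.02027 × 44.5) = 0.4058
Before dose 3, 2 doses have been given (aged 1τ, 2τ).
C_trough = C₀ × (r + r²) = 15.70 × (0.4058 + 0.1647) = 8.957 mg/L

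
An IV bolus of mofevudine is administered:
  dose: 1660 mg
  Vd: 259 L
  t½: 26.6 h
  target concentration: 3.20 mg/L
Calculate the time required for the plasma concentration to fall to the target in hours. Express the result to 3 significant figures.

C₀ = Dose / Vd = 1660 / 259 = 6.409 mg/L
k = ln2 / t½ = 0.693147 / 26.6 = 0.02606 h⁻¹
t = ln(C₀ / C) / k = ln(6.409 / 3.20) / 0.02606
  = ln(2.003) / 0.02606 = 0.6946 / 0.02606 = 26.65 h

26.7 h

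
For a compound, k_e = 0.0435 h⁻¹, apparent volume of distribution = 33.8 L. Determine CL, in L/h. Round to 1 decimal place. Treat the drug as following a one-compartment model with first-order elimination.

CL = k × Vd = 0.0435 × 33.8 = 1.470 L/h

1.5 L/h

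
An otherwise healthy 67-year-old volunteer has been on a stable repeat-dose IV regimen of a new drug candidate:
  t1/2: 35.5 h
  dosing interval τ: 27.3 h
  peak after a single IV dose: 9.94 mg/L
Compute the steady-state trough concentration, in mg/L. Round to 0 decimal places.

k = ln2 / t½ = 0.693147 / 35.5 = 0.01953 h⁻¹
e^(−kτ) = e^(−0.01953 × 27.3) = 0.5867
Accumulation ratio R = 1 / (1 − e^(−kτ)) = 1 / (1 − 0.5867) = 2.420
Steady-state trough = C₀ × R × e^(−kτ) = 9.94 × 2.420 × 0.5867 = 14.11 mg/L

14 mg/L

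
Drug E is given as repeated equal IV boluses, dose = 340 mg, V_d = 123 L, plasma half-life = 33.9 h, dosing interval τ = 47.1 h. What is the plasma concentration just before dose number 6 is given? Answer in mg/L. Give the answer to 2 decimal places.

1.69 mg/L

C₀ per dose = Dose / Vd = 340 / 123 = 2.764 mg/L
k = ln2 / t½ = 0.693147 / 33.9 = 0.02045 h⁻¹
Fraction remaining after one interval: r = e^(−kτ) = e^(−0.02045 × 47.1) = 0.3817
Before dose 6, 5 doses have been given (aged 1τ, 2τ, 3τ, 4τ, 5τ).
C_trough = C₀ × (r + r² + … + r^5) = C₀ × r(1−r^5)/(1−r)
        = 2.764 × 0.3817 × (1 − 0.008102) / (1 − 0.3817) = 1.692 mg/L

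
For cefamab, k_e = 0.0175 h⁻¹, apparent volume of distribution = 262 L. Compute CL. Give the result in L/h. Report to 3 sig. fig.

4.59 L/h

CL = k × Vd = 0.0175 × 262 = 4.585 L/h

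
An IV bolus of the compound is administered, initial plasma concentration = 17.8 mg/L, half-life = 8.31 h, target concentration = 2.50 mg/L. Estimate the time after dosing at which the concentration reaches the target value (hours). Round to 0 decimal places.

24 h

k = ln2 / t½ = 0.693147 / 8.31 = 0.08341 h⁻¹
t = ln(C₀ / C) / k = ln(17.80 / 2.50) / 0.08341
  = ln(7.120) / 0.08341 = 1.963 / 0.08341 = 23.53 h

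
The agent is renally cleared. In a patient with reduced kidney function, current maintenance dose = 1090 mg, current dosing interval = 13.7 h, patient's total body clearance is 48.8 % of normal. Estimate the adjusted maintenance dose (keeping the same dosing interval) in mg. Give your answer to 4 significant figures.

531.9 mg

To keep the same average steady-state level, dosing rate must scale with clearance.
CL ratio = 48.8 / 100 = 0.4880
New dose (same interval) = 1090 × 0.4880 = 531.9 mg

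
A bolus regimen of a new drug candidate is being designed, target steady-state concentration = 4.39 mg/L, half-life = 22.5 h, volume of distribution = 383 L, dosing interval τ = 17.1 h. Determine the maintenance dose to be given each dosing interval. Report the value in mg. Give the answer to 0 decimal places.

k = ln2 / t½ = 0.693147 / 22.5 = 0.03081 h⁻¹
CL = k × Vd = 0.03081 × 383 = 11.80 L/h
At steady state, Dose/τ = Css × CL.
Dose = Css × CL × τ = 4.39 × 11.80 × 17.1 = 885.8 mg

886 mg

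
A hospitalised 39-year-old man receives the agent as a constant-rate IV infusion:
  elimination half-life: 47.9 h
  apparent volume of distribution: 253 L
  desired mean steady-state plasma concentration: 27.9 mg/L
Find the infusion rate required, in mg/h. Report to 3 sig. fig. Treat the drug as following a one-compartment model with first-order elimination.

102 mg/h

k = ln2 / t½ = 0.693147 / 47.9 = 0.01447 h⁻¹
CL = k × Vd = 0.01447 × 253 = 3.661 L/h
At steady state, infusion rate R₀ = Css × CL = 27.9 × 3.661 = 102.1 mg/h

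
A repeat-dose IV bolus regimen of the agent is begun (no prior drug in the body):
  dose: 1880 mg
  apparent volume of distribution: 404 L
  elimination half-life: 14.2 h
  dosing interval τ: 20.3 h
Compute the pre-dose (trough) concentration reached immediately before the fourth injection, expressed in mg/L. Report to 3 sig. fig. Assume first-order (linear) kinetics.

2.61 mg/L

C₀ per dose = Dose / Vd = 1880 / 404 = 4.653 mg/L
k = ln2 / t½ = 0.693147 / 14.2 = 0.04881 h⁻¹
Fraction remaining after one interval: r = e^(−kτ) = e^(−0.04881 × 20.3) = 0.3713
Before dose 4, 3 doses have been given (aged 1τ, 2τ, 3τ).
C_trough = C₀ × (r + r² + … + r^3) = C₀ × r(1−r^3)/(1−r)
        = 4.653 × 0.3713 × (1 − 0.05119) / (1 − 0.3713) = 2.607 mg/L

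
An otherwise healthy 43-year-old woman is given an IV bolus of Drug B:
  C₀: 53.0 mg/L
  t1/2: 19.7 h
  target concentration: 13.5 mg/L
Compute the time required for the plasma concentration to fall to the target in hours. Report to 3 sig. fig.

38.9 h

k = ln2 / t½ = 0.693147 / 19.7 = 0.03519 h⁻¹
t = ln(C₀ / C) / k = ln(53.00 / 13.5) / 0.03519
  = ln(3.926) / 0.03519 = 1.368 / 0.03519 = 38.87 h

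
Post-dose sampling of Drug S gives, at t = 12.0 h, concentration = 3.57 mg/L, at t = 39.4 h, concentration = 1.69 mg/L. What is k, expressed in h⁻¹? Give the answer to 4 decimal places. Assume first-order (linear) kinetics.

k = ln(C₁/C₂) / (t₂ − t₁) = ln(3.57/1.69) / (39.4 − 12.0)
  = 0.7478 / 27.40 = 0.02729 h⁻¹

0.0273 h⁻¹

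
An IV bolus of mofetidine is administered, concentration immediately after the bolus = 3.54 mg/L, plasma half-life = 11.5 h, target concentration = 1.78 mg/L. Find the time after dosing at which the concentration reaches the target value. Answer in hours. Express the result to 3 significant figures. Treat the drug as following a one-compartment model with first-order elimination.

11.4 h

k = ln2 / t½ = 0.693147 / 11.5 = 0.06027 h⁻¹
t = ln(C₀ / C) / k = ln(3.540 / 1.78) / 0.06027
  = ln(1.989) / 0.06027 = 0.6876 / 0.06027 = 11.41 h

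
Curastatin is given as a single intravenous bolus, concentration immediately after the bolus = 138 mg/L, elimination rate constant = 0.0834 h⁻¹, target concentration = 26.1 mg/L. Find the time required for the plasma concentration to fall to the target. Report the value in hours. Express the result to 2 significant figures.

20 h

t = ln(C₀ / C) / k = ln(138.0 / 26.1) / 0.08340
  = ln(5.287) / 0.08340 = 1.665 / 0.08340 = 19.96 h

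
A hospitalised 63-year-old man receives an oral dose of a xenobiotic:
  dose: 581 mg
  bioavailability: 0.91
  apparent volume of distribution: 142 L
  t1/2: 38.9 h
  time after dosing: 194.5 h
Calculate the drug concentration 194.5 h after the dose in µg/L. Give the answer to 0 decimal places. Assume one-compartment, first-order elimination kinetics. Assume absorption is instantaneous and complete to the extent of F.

Amount reaching circulation = F × Dose = 0.91 × 581.0 = 528.7 mg
C₀ = F·Dose / Vd = 528.7 / 142 = 3.723 mg/L
k = ln2 / t½ = 0.693147 / 38.9 = 0.01782 h⁻¹
t / t½ = 194.5 / 38.9 = 5 half-lives
C = C₀ × (1/2)^5 = 3.723 × 0.03125 = 0.1163 mg/L
Convert: 0.1163 mg/L × 1000 = 116.3 µg/L

116 µg/L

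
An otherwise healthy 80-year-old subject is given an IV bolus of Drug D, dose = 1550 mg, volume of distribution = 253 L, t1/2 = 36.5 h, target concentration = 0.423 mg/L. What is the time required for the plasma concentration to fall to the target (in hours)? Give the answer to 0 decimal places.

C₀ = Dose / Vd = 1550 / 253 = 6.126 mg/L
k = ln2 / t½ = 0.693147 / 36.5 = 0.01899 h⁻¹
t = ln(C₀ / C) / k = ln(6.126 / 0.423) / 0.01899
  = ln(14.48) / 0.01899 = 2.673 / 0.01899 = 140.8 h

141 h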